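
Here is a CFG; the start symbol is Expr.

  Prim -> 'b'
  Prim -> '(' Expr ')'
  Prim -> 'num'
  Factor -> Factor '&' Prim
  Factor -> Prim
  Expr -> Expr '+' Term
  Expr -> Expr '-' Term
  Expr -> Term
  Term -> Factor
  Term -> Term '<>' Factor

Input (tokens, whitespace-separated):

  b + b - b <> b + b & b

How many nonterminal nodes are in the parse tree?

[Expr [Expr [Expr [Expr [Term [Factor [Prim b]]]] + [Term [Factor [Prim b]]]] - [Term [Term [Factor [Prim b]]] <> [Factor [Prim b]]]] + [Term [Factor [Factor [Prim b]] & [Prim b]]]]

21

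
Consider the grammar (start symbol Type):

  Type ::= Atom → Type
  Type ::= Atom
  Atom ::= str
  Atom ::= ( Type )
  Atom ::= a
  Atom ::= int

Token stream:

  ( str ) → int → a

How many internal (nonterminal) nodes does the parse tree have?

[Type [Atom ( [Type [Atom str]] )] → [Type [Atom int] → [Type [Atom a]]]]

8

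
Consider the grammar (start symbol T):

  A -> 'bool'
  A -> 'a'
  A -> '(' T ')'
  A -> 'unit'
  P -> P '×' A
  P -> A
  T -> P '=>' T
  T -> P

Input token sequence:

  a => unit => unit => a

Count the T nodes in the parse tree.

4

[T [P [A a]] => [T [P [A unit]] => [T [P [A unit]] => [T [P [A a]]]]]]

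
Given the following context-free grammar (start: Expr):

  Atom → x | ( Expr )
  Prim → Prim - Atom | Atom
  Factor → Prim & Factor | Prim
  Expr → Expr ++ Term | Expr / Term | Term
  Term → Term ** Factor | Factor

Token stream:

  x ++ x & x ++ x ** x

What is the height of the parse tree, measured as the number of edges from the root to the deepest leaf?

[Expr [Expr [Expr [Term [Factor [Prim [Atom x]]]]] ++ [Term [Factor [Prim [Atom x]] & [Factor [Prim [Atom x]]]]]] ++ [Term [Term [Factor [Prim [Atom x]]]] ** [Factor [Prim [Atom x]]]]]

7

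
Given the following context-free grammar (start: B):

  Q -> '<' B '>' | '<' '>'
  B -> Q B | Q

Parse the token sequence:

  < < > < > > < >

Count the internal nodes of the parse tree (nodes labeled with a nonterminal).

8

[B [Q < [B [Q < >] [B [Q < >]]] >] [B [Q < >]]]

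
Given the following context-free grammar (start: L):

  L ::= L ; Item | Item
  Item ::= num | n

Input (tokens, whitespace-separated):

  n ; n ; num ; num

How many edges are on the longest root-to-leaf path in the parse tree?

5

[L [L [L [L [Item n]] ; [Item n]] ; [Item num]] ; [Item num]]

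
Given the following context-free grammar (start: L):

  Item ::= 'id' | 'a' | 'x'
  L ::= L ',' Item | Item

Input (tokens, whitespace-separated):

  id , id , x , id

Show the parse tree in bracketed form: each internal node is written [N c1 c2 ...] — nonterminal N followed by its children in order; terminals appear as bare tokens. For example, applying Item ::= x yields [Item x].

[L [L [L [L [Item id]] , [Item id]] , [Item x]] , [Item id]]

L
L , Item
L , Item , Item
L , Item , Item , Item
Item , Item , Item , Item
id , Item , Item , Item
id , id , Item , Item
id , id , x , Item
id , id , x , id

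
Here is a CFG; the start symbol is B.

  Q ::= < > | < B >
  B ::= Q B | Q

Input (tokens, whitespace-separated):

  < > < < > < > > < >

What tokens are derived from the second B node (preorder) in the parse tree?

[B [Q < >] [B [Q < [B [Q < >] [B [Q < >]]] >] [B [Q < >]]]]

< < > < > > < >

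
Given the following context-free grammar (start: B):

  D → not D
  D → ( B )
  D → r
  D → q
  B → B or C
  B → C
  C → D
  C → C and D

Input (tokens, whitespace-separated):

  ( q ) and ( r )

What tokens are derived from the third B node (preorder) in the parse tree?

r

[B [C [C [D ( [B [C [D q]]] )]] and [D ( [B [C [D r]]] )]]]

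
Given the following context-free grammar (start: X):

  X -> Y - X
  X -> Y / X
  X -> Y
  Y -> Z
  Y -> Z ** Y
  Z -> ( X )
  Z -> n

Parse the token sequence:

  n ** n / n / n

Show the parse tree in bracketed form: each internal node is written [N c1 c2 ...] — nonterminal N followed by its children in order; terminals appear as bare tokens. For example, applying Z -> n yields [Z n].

[X [Y [Z n] ** [Y [Z n]]] / [X [Y [Z n]] / [X [Y [Z n]]]]]

X
Y / X
Z ** Y / X
n ** Y / X
n ** Z / X
n ** n / X
n ** n / Y / X
n ** n / Z / X
n ** n / n / X
n ** n / n / Y
n ** n / n / Z
n ** n / n / n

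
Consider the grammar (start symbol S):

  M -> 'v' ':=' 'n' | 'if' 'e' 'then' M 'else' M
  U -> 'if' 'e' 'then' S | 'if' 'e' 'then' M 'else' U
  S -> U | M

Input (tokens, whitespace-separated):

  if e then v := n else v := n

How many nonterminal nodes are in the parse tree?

4

[S [M if e then [M v := n] else [M v := n]]]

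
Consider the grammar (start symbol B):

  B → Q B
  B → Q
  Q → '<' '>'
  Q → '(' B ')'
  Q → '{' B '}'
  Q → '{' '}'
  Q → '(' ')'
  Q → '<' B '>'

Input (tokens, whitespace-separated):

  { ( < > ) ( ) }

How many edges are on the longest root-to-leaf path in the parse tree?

[B [Q { [B [Q ( [B [Q < >]] )] [B [Q ( )]]] }]]

6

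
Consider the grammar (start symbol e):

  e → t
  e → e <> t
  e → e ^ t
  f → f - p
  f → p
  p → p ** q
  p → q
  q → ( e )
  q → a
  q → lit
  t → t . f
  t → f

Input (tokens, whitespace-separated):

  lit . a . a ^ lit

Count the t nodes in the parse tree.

4

[e [e [t [t [t [f [p [q lit]]]] . [f [p [q a]]]] . [f [p [q a]]]]] ^ [t [f [p [q lit]]]]]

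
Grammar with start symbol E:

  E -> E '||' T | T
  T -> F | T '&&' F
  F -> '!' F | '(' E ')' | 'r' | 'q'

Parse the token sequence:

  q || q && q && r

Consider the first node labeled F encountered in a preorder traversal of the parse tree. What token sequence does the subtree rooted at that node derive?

q

[E [E [T [F q]]] || [T [T [T [F q]] && [F q]] && [F r]]]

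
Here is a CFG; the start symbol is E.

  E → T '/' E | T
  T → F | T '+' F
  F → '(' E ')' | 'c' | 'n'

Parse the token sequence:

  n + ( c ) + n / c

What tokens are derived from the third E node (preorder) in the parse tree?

[E [T [T [T [F n]] + [F ( [E [T [F c]]] )]] + [F n]] / [E [T [F c]]]]

c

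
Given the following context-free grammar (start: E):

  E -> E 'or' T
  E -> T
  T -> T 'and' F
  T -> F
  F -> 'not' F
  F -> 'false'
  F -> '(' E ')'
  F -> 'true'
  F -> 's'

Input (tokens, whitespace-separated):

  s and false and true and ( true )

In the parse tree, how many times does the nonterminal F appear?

5

[E [T [T [T [T [F s]] and [F false]] and [F true]] and [F ( [E [T [F true]]] )]]]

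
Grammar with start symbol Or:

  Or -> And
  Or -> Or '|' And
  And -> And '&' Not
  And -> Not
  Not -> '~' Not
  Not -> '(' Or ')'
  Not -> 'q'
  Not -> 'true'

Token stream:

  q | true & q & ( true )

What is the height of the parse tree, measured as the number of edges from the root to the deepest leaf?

6

[Or [Or [And [Not q]]] | [And [And [And [Not true]] & [Not q]] & [Not ( [Or [And [Not true]]] )]]]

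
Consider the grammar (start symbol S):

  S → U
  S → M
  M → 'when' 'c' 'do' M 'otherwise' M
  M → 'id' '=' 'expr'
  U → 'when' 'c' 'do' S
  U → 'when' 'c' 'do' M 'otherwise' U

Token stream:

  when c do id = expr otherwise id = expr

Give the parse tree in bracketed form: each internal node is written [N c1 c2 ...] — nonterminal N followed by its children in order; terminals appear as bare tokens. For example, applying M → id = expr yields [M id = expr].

S
M
when c do M otherwise M
when c do id = expr otherwise M
when c do id = expr otherwise id = expr

[S [M when c do [M id = expr] otherwise [M id = expr]]]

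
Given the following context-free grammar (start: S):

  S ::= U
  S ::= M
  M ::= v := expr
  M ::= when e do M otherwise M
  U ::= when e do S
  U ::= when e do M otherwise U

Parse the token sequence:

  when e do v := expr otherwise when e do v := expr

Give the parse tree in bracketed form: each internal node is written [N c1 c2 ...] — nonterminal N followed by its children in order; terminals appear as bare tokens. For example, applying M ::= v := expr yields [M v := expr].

S
U
when e do M otherwise U
when e do v := expr otherwise U
when e do v := expr otherwise when e do S
when e do v := expr otherwise when e do M
when e do v := expr otherwise when e do v := expr

[S [U when e do [M v := expr] otherwise [U when e do [S [M v := expr]]]]]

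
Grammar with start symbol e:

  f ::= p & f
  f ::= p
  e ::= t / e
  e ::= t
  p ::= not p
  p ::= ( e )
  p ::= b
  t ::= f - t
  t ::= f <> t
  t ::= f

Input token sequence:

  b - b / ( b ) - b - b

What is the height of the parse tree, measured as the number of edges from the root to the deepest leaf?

[e [t [f [p b]] - [t [f [p b]]]] / [e [t [f [p ( [e [t [f [p b]]]] )]] - [t [f [p b]] - [t [f [p b]]]]]]]

9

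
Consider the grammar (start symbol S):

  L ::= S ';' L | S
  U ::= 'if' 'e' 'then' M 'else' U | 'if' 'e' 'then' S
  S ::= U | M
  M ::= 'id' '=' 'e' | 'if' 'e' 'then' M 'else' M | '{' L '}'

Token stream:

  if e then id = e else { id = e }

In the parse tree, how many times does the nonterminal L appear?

[S [M if e then [M id = e] else [M { [L [S [M id = e]]] }]]]

1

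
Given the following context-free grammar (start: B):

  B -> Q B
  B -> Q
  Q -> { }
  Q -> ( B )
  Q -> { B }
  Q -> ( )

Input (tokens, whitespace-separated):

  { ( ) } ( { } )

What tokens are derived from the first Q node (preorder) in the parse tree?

{ ( ) }

[B [Q { [B [Q ( )]] }] [B [Q ( [B [Q { }]] )]]]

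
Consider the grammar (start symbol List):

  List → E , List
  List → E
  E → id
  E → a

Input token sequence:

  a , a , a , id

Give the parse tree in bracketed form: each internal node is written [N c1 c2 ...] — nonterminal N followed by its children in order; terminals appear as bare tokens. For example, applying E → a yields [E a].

[List [E a] , [List [E a] , [List [E a] , [List [E id]]]]]

List
E , List
a , List
a , E , List
a , a , List
a , a , E , List
a , a , a , List
a , a , a , E
a , a , a , id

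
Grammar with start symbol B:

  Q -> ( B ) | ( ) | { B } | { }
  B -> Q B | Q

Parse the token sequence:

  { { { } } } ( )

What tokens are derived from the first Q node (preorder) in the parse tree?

{ { { } } }

[B [Q { [B [Q { [B [Q { }]] }]] }] [B [Q ( )]]]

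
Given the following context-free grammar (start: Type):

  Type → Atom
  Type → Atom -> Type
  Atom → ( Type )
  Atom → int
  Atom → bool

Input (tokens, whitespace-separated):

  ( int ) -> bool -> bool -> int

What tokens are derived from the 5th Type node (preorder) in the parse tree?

int

[Type [Atom ( [Type [Atom int]] )] -> [Type [Atom bool] -> [Type [Atom bool] -> [Type [Atom int]]]]]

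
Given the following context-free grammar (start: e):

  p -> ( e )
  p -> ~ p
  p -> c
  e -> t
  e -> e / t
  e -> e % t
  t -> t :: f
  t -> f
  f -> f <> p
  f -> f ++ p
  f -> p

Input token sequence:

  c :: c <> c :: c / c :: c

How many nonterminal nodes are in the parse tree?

[e [e [t [t [t [f [p c]]] :: [f [f [p c]] <> [p c]]] :: [f [p c]]]] / [t [t [f [p c]]] :: [f [p c]]]]

19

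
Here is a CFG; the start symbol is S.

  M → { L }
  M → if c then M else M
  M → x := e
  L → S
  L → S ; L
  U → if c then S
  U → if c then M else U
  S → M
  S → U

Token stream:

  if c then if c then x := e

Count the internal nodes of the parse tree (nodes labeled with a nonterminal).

6

[S [U if c then [S [U if c then [S [M x := e]]]]]]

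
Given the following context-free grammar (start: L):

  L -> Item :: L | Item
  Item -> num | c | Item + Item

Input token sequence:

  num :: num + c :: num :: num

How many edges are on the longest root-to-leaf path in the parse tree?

[L [Item num] :: [L [Item [Item num] + [Item c]] :: [L [Item num] :: [L [Item num]]]]]

5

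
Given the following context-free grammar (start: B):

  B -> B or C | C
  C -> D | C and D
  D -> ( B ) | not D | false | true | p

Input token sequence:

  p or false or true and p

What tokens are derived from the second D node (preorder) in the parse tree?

[B [B [B [C [D p]]] or [C [D false]]] or [C [C [D true]] and [D p]]]

false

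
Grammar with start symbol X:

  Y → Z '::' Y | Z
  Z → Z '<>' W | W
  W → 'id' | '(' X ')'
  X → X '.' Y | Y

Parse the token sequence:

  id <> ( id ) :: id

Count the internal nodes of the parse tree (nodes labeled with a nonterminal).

[X [Y [Z [Z [W id]] <> [W ( [X [Y [Z [W id]]]] )]] :: [Y [Z [W id]]]]]

13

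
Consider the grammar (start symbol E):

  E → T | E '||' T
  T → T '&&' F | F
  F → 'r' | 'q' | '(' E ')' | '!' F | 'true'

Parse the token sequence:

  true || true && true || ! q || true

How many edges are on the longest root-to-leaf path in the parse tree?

[E [E [E [E [T [F true]]] || [T [T [F true]] && [F true]]] || [T [F ! [F q]]]] || [T [F true]]]

6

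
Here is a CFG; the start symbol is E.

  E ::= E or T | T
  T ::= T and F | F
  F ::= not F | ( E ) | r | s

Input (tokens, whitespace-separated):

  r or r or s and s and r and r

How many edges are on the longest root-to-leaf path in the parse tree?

[E [E [E [T [F r]]] or [T [F r]]] or [T [T [T [T [F s]] and [F s]] and [F r]] and [F r]]]

6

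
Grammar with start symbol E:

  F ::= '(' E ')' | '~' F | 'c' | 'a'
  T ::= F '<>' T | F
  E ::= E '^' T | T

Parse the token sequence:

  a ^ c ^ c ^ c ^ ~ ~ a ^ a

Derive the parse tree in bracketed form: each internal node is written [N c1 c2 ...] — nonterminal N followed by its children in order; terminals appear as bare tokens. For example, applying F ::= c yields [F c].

E
E ^ T
E ^ T ^ T
E ^ T ^ T ^ T
E ^ T ^ T ^ T ^ T
E ^ T ^ T ^ T ^ T ^ T
T ^ T ^ T ^ T ^ T ^ T
F ^ T ^ T ^ T ^ T ^ T
a ^ T ^ T ^ T ^ T ^ T
a ^ F ^ T ^ T ^ T ^ T
a ^ c ^ T ^ T ^ T ^ T
a ^ c ^ F ^ T ^ T ^ T
a ^ c ^ c ^ T ^ T ^ T
a ^ c ^ c ^ F ^ T ^ T
a ^ c ^ c ^ c ^ T ^ T
a ^ c ^ c ^ c ^ F ^ T
a ^ c ^ c ^ c ^ ~ F ^ T
a ^ c ^ c ^ c ^ ~ ~ F ^ T
a ^ c ^ c ^ c ^ ~ ~ a ^ T
a ^ c ^ c ^ c ^ ~ ~ a ^ F
a ^ c ^ c ^ c ^ ~ ~ a ^ a

[E [E [E [E [E [E [T [F a]]] ^ [T [F c]]] ^ [T [F c]]] ^ [T [F c]]] ^ [T [F ~ [F ~ [F a]]]]] ^ [T [F a]]]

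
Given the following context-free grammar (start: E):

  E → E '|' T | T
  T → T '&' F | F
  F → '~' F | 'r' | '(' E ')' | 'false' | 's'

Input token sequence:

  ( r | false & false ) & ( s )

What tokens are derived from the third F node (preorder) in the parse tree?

false

[E [T [T [F ( [E [E [T [F r]]] | [T [T [F false]] & [F false]]] )]] & [F ( [E [T [F s]]] )]]]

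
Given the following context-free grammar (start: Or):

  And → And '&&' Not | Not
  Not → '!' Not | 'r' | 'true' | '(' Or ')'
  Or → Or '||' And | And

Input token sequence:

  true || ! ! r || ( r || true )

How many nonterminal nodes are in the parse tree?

17

[Or [Or [Or [And [Not true]]] || [And [Not ! [Not ! [Not r]]]]] || [And [Not ( [Or [Or [And [Not r]]] || [And [Not true]]] )]]]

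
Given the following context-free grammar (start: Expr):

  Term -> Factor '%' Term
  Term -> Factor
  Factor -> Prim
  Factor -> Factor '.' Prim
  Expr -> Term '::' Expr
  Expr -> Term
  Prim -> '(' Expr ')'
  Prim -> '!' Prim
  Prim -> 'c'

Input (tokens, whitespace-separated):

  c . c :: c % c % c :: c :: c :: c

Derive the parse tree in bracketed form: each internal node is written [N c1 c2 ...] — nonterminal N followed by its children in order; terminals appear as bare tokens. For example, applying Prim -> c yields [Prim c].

[Expr [Term [Factor [Factor [Prim c]] . [Prim c]]] :: [Expr [Term [Factor [Prim c]] % [Term [Factor [Prim c]] % [Term [Factor [Prim c]]]]] :: [Expr [Term [Factor [Prim c]]] :: [Expr [Term [Factor [Prim c]]] :: [Expr [Term [Factor [Prim c]]]]]]]]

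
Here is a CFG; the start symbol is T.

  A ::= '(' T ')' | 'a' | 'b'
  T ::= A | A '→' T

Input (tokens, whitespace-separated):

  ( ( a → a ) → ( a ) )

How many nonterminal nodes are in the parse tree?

12

[T [A ( [T [A ( [T [A a] → [T [A a]]] )] → [T [A ( [T [A a]] )]]] )]]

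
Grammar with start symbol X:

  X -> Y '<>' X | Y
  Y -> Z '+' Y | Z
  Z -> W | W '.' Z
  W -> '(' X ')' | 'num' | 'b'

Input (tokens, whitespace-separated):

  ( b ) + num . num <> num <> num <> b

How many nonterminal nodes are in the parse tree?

[X [Y [Z [W ( [X [Y [Z [W b]]]] )]] + [Y [Z [W num] . [Z [W num]]]]] <> [X [Y [Z [W num]]] <> [X [Y [Z [W num]]] <> [X [Y [Z [W b]]]]]]]

25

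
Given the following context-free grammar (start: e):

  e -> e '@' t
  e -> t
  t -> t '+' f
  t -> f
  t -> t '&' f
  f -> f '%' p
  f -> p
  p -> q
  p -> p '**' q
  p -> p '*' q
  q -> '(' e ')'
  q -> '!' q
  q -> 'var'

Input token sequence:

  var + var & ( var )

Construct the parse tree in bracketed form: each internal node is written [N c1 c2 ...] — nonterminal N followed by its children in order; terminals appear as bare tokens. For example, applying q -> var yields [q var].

e
t
t & f
t + f & f
f + f & f
p + f & f
q + f & f
var + f & f
var + p & f
var + q & f
var + var & f
var + var & p
var + var & q
var + var & ( e )
var + var & ( t )
var + var & ( f )
var + var & ( p )
var + var & ( q )
var + var & ( var )

[e [t [t [t [f [p [q var]]]] + [f [p [q var]]]] & [f [p [q ( [e [t [f [p [q var]]]]] )]]]]]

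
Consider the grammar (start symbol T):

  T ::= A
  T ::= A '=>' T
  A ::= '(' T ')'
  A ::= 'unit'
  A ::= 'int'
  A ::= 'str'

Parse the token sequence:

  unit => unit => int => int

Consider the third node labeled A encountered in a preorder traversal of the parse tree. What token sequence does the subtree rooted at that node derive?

int

[T [A unit] => [T [A unit] => [T [A int] => [T [A int]]]]]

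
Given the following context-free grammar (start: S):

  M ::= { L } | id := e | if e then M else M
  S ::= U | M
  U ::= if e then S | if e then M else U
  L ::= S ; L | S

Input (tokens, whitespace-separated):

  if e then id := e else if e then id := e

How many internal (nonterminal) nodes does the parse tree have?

6

[S [U if e then [M id := e] else [U if e then [S [M id := e]]]]]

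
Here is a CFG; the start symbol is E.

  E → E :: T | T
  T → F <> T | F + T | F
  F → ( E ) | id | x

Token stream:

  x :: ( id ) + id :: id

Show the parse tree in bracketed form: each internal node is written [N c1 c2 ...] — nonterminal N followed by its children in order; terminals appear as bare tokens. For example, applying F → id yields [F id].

[E [E [E [T [F x]]] :: [T [F ( [E [T [F id]]] )] + [T [F id]]]] :: [T [F id]]]

E
E :: T
E :: T :: T
T :: T :: T
F :: T :: T
x :: T :: T
x :: F + T :: T
x :: ( E ) + T :: T
x :: ( T ) + T :: T
x :: ( F ) + T :: T
x :: ( id ) + T :: T
x :: ( id ) + F :: T
x :: ( id ) + id :: T
x :: ( id ) + id :: F
x :: ( id ) + id :: id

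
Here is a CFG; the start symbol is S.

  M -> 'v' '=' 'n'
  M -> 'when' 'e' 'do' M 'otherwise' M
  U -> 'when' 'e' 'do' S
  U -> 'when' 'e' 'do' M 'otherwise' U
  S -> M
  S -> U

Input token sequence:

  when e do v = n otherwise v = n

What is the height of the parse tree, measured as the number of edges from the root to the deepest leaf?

3

[S [M when e do [M v = n] otherwise [M v = n]]]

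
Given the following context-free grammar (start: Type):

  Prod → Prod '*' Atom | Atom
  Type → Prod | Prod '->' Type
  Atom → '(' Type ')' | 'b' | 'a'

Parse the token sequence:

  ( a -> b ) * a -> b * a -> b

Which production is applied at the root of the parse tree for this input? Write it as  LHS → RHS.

Type → Prod '->' Type

[Type [Prod [Prod [Atom ( [Type [Prod [Atom a]] -> [Type [Prod [Atom b]]]] )]] * [Atom a]] -> [Type [Prod [Prod [Atom b]] * [Atom a]] -> [Type [Prod [Atom b]]]]]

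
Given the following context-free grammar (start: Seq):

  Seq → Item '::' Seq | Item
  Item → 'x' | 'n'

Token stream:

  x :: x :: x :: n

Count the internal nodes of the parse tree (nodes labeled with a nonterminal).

[Seq [Item x] :: [Seq [Item x] :: [Seq [Item x] :: [Seq [Item n]]]]]

8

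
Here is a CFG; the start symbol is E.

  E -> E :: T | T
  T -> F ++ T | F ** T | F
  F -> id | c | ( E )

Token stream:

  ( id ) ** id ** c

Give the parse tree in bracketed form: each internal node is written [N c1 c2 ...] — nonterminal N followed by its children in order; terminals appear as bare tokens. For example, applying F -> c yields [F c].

[E [T [F ( [E [T [F id]]] )] ** [T [F id] ** [T [F c]]]]]

E
T
F ** T
( E ) ** T
( T ) ** T
( F ) ** T
( id ) ** T
( id ) ** F ** T
( id ) ** id ** T
( id ) ** id ** F
( id ) ** id ** c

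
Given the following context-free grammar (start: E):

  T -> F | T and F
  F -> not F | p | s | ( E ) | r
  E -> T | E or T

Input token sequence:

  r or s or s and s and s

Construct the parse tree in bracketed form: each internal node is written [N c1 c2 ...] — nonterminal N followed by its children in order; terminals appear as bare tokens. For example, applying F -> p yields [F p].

[E [E [E [T [F r]]] or [T [F s]]] or [T [T [T [F s]] and [F s]] and [F s]]]

E
E or T
E or T or T
T or T or T
F or T or T
r or T or T
r or F or T
r or s or T
r or s or T and F
r or s or T and F and F
r or s or F and F and F
r or s or s and F and F
r or s or s and s and F
r or s or s and s and s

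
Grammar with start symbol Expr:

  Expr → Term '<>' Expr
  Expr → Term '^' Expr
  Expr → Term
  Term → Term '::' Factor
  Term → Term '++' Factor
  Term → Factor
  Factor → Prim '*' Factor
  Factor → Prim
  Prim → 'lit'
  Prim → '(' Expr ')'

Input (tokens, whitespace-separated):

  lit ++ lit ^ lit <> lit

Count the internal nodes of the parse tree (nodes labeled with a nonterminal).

15

[Expr [Term [Term [Factor [Prim lit]]] ++ [Factor [Prim lit]]] ^ [Expr [Term [Factor [Prim lit]]] <> [Expr [Term [Factor [Prim lit]]]]]]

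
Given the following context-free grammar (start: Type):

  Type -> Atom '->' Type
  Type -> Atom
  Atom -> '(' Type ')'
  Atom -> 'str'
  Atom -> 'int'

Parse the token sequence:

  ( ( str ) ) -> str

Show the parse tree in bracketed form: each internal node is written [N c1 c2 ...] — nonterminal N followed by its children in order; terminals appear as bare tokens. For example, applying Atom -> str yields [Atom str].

[Type [Atom ( [Type [Atom ( [Type [Atom str]] )]] )] -> [Type [Atom str]]]

Type
Atom -> Type
( Type ) -> Type
( Atom ) -> Type
( ( Type ) ) -> Type
( ( Atom ) ) -> Type
( ( str ) ) -> Type
( ( str ) ) -> Atom
( ( str ) ) -> str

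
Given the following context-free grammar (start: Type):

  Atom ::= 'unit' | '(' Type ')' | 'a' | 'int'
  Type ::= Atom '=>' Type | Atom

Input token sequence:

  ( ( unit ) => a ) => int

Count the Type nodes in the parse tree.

[Type [Atom ( [Type [Atom ( [Type [Atom unit]] )] => [Type [Atom a]]] )] => [Type [Atom int]]]

5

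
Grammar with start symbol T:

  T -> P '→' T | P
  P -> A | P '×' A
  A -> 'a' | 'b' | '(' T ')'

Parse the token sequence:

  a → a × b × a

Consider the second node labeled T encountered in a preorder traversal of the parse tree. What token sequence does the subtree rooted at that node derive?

[T [P [A a]] → [T [P [P [P [A a]] × [A b]] × [A a]]]]

a × b × a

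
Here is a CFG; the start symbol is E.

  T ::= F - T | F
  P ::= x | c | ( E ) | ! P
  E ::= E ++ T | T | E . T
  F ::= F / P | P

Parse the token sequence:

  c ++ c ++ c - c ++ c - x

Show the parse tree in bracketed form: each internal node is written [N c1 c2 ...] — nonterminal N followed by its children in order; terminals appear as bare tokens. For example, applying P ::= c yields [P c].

E
E ++ T
E ++ T ++ T
E ++ T ++ T ++ T
T ++ T ++ T ++ T
F ++ T ++ T ++ T
P ++ T ++ T ++ T
c ++ T ++ T ++ T
c ++ F ++ T ++ T
c ++ P ++ T ++ T
c ++ c ++ T ++ T
c ++ c ++ F - T ++ T
c ++ c ++ P - T ++ T
c ++ c ++ c - T ++ T
c ++ c ++ c - F ++ T
c ++ c ++ c - P ++ T
c ++ c ++ c - c ++ T
c ++ c ++ c - c ++ F - T
c ++ c ++ c - c ++ P - T
c ++ c ++ c - c ++ c - T
c ++ c ++ c - c ++ c - F
c ++ c ++ c - c ++ c - P
c ++ c ++ c - c ++ c - x

[E [E [E [E [T [F [P c]]]] ++ [T [F [P c]]]] ++ [T [F [P c]] - [T [F [P c]]]]] ++ [T [F [P c]] - [T [F [P x]]]]]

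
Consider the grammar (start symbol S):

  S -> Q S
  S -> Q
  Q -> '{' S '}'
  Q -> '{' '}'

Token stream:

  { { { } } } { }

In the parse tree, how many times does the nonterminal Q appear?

4

[S [Q { [S [Q { [S [Q { }]] }]] }] [S [Q { }]]]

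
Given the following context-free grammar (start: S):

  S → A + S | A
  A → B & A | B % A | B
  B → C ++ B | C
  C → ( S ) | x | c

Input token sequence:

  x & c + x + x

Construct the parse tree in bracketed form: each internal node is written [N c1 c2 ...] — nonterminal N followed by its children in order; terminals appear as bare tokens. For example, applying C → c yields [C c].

[S [A [B [C x]] & [A [B [C c]]]] + [S [A [B [C x]]] + [S [A [B [C x]]]]]]

S
A + S
B & A + S
C & A + S
x & A + S
x & B + S
x & C + S
x & c + S
x & c + A + S
x & c + B + S
x & c + C + S
x & c + x + S
x & c + x + A
x & c + x + B
x & c + x + C
x & c + x + x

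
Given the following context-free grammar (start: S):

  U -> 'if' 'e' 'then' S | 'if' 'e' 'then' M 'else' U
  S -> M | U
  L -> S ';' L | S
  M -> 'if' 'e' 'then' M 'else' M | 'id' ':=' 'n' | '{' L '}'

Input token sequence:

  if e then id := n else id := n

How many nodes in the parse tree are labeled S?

1

[S [M if e then [M id := n] else [M id := n]]]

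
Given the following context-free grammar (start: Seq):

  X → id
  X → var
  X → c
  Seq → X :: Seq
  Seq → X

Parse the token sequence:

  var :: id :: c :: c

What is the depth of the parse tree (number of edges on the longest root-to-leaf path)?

[Seq [X var] :: [Seq [X id] :: [Seq [X c] :: [Seq [X c]]]]]

5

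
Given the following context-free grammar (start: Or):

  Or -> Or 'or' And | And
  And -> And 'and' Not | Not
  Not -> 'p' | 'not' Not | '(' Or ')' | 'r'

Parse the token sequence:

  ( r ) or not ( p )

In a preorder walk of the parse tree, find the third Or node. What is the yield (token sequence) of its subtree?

[Or [Or [And [Not ( [Or [And [Not r]]] )]]] or [And [Not not [Not ( [Or [And [Not p]]] )]]]]

r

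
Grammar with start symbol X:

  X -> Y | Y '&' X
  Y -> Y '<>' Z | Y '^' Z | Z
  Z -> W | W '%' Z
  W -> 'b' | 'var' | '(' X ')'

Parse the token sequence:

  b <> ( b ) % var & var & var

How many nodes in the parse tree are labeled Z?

6

[X [Y [Y [Z [W b]]] <> [Z [W ( [X [Y [Z [W b]]]] )] % [Z [W var]]]] & [X [Y [Z [W var]]] & [X [Y [Z [W var]]]]]]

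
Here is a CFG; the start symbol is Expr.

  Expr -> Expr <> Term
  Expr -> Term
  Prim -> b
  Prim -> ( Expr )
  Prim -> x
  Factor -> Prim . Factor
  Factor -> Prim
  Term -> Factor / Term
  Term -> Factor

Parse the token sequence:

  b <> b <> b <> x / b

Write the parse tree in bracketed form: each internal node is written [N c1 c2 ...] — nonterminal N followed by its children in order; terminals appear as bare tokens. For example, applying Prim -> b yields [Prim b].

[Expr [Expr [Expr [Expr [Term [Factor [Prim b]]]] <> [Term [Factor [Prim b]]]] <> [Term [Factor [Prim b]]]] <> [Term [Factor [Prim x]] / [Term [Factor [Prim b]]]]]

Expr
Expr <> Term
Expr <> Term <> Term
Expr <> Term <> Term <> Term
Term <> Term <> Term <> Term
Factor <> Term <> Term <> Term
Prim <> Term <> Term <> Term
b <> Term <> Term <> Term
b <> Factor <> Term <> Term
b <> Prim <> Term <> Term
b <> b <> Term <> Term
b <> b <> Factor <> Term
b <> b <> Prim <> Term
b <> b <> b <> Term
b <> b <> b <> Factor / Term
b <> b <> b <> Prim / Term
b <> b <> b <> x / Term
b <> b <> b <> x / Factor
b <> b <> b <> x / Prim
b <> b <> b <> x / b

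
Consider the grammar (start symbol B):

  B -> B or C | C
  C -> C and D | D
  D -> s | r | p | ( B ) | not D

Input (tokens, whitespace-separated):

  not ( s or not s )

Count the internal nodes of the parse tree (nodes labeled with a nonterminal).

[B [C [D not [D ( [B [B [C [D s]]] or [C [D not [D s]]]] )]]]]

11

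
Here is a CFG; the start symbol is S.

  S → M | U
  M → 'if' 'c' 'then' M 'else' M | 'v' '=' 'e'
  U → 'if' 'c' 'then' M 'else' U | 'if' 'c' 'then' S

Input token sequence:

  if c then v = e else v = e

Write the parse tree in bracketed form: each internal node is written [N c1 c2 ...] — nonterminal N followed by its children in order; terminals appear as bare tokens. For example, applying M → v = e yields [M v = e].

S
M
if c then M else M
if c then v = e else M
if c then v = e else v = e

[S [M if c then [M v = e] else [M v = e]]]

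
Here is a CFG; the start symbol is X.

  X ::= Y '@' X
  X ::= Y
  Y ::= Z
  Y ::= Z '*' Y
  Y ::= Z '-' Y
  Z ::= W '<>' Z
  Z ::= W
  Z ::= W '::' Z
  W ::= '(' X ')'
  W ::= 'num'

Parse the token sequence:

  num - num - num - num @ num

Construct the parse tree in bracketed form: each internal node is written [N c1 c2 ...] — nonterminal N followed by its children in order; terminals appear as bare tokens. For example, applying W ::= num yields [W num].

X
Y @ X
Z - Y @ X
W - Y @ X
num - Y @ X
num - Z - Y @ X
num - W - Y @ X
num - num - Y @ X
num - num - Z - Y @ X
num - num - W - Y @ X
num - num - num - Y @ X
num - num - num - Z @ X
num - num - num - W @ X
num - num - num - num @ X
num - num - num - num @ Y
num - num - num - num @ Z
num - num - num - num @ W
num - num - num - num @ num

[X [Y [Z [W num]] - [Y [Z [W num]] - [Y [Z [W num]] - [Y [Z [W num]]]]]] @ [X [Y [Z [W num]]]]]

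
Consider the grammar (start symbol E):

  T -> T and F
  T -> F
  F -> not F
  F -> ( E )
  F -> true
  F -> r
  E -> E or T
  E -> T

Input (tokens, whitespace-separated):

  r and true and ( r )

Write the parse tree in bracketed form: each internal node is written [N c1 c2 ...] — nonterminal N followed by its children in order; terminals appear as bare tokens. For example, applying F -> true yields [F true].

E
T
T and F
T and F and F
F and F and F
r and F and F
r and true and F
r and true and ( E )
r and true and ( T )
r and true and ( F )
r and true and ( r )

[E [T [T [T [F r]] and [F true]] and [F ( [E [T [F r]]] )]]]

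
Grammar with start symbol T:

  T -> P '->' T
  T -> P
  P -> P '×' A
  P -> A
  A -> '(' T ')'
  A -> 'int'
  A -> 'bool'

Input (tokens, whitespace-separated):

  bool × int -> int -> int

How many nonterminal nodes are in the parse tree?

11

[T [P [P [A bool]] × [A int]] -> [T [P [A int]] -> [T [P [A int]]]]]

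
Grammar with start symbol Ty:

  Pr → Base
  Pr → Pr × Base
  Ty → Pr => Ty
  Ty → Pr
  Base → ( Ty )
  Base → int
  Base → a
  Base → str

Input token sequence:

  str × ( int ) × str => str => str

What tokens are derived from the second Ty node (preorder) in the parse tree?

[Ty [Pr [Pr [Pr [Base str]] × [Base ( [Ty [Pr [Base int]]] )]] × [Base str]] => [Ty [Pr [Base str]] => [Ty [Pr [Base str]]]]]

int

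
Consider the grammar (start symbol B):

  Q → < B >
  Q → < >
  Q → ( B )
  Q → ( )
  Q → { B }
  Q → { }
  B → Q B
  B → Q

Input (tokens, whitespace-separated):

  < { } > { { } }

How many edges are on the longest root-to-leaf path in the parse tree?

5

[B [Q < [B [Q { }]] >] [B [Q { [B [Q { }]] }]]]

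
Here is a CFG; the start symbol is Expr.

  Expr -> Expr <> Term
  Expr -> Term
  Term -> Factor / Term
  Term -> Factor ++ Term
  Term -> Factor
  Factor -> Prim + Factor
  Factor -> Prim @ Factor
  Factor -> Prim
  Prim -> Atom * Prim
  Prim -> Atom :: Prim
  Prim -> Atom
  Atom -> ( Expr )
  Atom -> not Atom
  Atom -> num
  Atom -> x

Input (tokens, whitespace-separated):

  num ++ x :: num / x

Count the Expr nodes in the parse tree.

[Expr [Term [Factor [Prim [Atom num]]] ++ [Term [Factor [Prim [Atom x] :: [Prim [Atom num]]]] / [Term [Factor [Prim [Atom x]]]]]]]

1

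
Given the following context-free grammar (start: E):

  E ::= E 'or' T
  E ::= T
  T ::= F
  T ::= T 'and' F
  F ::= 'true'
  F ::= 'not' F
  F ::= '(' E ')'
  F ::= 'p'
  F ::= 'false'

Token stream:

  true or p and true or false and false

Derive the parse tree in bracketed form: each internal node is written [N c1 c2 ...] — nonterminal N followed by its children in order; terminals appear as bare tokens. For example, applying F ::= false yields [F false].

[E [E [E [T [F true]]] or [T [T [F p]] and [F true]]] or [T [T [F false]] and [F false]]]

E
E or T
E or T or T
T or T or T
F or T or T
true or T or T
true or T and F or T
true or F and F or T
true or p and F or T
true or p and true or T
true or p and true or T and F
true or p and true or F and F
true or p and true or false and F
true or p and true or false and false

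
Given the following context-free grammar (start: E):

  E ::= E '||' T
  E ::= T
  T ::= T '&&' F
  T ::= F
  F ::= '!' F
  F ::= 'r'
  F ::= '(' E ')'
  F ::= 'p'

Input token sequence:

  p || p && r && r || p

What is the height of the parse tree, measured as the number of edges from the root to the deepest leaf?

6

[E [E [E [T [F p]]] || [T [T [T [F p]] && [F r]] && [F r]]] || [T [F p]]]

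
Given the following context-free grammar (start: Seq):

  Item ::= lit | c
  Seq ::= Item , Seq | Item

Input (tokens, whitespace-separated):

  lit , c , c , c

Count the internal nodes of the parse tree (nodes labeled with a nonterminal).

[Seq [Item lit] , [Seq [Item c] , [Seq [Item c] , [Seq [Item c]]]]]

8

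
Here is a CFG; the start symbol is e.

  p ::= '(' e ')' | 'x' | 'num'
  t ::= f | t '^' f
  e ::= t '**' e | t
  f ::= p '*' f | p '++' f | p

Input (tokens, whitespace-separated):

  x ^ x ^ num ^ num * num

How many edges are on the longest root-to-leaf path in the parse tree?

[e [t [t [t [t [f [p x]]] ^ [f [p x]]] ^ [f [p num]]] ^ [f [p num] * [f [p num]]]]]

7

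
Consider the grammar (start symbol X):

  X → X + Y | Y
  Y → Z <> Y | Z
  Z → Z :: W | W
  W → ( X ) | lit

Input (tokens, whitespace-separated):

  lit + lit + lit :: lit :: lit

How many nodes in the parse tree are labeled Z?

5

[X [X [X [Y [Z [W lit]]]] + [Y [Z [W lit]]]] + [Y [Z [Z [Z [W lit]] :: [W lit]] :: [W lit]]]]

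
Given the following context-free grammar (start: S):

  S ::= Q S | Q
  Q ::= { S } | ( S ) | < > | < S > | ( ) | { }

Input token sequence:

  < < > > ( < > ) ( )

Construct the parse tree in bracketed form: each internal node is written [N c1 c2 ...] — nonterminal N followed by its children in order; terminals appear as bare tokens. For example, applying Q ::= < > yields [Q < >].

S
Q S
< S > S
< Q > S
< < > > S
< < > > Q S
< < > > ( S ) S
< < > > ( Q ) S
< < > > ( < > ) S
< < > > ( < > ) Q
< < > > ( < > ) ( )

[S [Q < [S [Q < >]] >] [S [Q ( [S [Q < >]] )] [S [Q ( )]]]]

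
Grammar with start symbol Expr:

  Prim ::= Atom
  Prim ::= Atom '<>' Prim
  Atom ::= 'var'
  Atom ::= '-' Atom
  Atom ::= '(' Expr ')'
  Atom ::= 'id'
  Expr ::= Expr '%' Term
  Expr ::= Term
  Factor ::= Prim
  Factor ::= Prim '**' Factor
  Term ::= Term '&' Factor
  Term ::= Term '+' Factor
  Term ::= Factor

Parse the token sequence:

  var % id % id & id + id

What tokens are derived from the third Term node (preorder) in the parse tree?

[Expr [Expr [Expr [Term [Factor [Prim [Atom var]]]]] % [Term [Factor [Prim [Atom id]]]]] % [Term [Term [Term [Factor [Prim [Atom id]]]] & [Factor [Prim [Atom id]]]] + [Factor [Prim [Atom id]]]]]

id & id + id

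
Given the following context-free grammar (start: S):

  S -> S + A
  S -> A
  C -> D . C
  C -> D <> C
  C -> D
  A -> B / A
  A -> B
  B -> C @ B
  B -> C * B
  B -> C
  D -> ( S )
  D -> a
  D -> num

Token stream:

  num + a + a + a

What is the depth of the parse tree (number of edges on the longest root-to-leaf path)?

[S [S [S [S [A [B [C [D num]]]]] + [A [B [C [D a]]]]] + [A [B [C [D a]]]]] + [A [B [C [D a]]]]]

8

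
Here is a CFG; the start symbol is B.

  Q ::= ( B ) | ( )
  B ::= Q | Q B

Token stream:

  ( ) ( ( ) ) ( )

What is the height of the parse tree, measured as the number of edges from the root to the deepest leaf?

[B [Q ( )] [B [Q ( [B [Q ( )]] )] [B [Q ( )]]]]

5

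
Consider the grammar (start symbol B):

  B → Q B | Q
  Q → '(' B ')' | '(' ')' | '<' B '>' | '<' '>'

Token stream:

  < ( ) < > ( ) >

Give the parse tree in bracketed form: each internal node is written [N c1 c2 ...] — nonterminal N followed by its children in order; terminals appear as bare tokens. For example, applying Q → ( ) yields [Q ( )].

B
Q
< B >
< Q B >
< ( ) B >
< ( ) Q B >
< ( ) < > B >
< ( ) < > Q >
< ( ) < > ( ) >

[B [Q < [B [Q ( )] [B [Q < >] [B [Q ( )]]]] >]]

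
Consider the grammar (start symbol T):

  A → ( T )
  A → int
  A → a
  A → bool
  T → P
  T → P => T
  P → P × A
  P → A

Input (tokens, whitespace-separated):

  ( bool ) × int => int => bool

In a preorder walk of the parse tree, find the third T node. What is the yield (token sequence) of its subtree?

[T [P [P [A ( [T [P [A bool]]] )]] × [A int]] => [T [P [A int]] => [T [P [A bool]]]]]

int => bool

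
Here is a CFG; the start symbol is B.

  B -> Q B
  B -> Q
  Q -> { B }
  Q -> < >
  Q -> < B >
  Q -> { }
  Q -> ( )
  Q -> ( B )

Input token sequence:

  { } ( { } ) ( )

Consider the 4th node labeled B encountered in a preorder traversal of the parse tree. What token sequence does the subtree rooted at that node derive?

( )

[B [Q { }] [B [Q ( [B [Q { }]] )] [B [Q ( )]]]]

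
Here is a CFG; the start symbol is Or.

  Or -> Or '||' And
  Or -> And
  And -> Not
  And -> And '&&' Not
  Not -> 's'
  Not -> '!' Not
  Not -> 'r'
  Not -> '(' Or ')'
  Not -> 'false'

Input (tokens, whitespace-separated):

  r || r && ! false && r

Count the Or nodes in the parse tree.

2

[Or [Or [And [Not r]]] || [And [And [And [Not r]] && [Not ! [Not false]]] && [Not r]]]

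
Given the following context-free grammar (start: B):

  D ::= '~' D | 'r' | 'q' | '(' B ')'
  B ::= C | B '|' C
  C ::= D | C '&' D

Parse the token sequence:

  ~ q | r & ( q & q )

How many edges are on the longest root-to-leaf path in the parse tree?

[B [B [C [D ~ [D q]]]] | [C [C [D r]] & [D ( [B [C [C [D q]] & [D q]]] )]]]

7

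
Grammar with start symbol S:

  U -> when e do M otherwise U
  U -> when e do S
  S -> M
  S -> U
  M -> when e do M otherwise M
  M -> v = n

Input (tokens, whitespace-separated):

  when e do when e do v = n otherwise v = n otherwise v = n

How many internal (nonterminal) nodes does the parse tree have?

6

[S [M when e do [M when e do [M v = n] otherwise [M v = n]] otherwise [M v = n]]]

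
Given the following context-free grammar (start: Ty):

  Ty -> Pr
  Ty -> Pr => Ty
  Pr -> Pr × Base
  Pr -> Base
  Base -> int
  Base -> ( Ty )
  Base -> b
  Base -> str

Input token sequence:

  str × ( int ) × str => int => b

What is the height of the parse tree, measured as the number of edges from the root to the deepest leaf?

7

[Ty [Pr [Pr [Pr [Base str]] × [Base ( [Ty [Pr [Base int]]] )]] × [Base str]] => [Ty [Pr [Base int]] => [Ty [Pr [Base b]]]]]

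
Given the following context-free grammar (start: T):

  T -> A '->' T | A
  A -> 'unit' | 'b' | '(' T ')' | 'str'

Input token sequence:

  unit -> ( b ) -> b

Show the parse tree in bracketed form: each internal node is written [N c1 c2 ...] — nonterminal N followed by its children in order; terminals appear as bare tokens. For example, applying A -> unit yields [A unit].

T
A -> T
unit -> T
unit -> A -> T
unit -> ( T ) -> T
unit -> ( A ) -> T
unit -> ( b ) -> T
unit -> ( b ) -> A
unit -> ( b ) -> b

[T [A unit] -> [T [A ( [T [A b]] )] -> [T [A b]]]]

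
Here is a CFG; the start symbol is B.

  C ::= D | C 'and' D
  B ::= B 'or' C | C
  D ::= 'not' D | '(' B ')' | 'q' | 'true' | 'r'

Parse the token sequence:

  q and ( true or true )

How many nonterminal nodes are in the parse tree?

[B [C [C [D q]] and [D ( [B [B [C [D true]]] or [C [D true]]] )]]]

11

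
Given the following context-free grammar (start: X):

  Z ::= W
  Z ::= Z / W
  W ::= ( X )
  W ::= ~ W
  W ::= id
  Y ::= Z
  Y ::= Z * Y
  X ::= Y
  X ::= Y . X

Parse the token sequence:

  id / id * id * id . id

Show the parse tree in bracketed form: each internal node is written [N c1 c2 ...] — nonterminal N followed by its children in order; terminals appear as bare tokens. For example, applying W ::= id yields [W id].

X
Y . X
Z * Y . X
Z / W * Y . X
W / W * Y . X
id / W * Y . X
id / id * Y . X
id / id * Z * Y . X
id / id * W * Y . X
id / id * id * Y . X
id / id * id * Z . X
id / id * id * W . X
id / id * id * id . X
id / id * id * id . Y
id / id * id * id . Z
id / id * id * id . W
id / id * id * id . id

[X [Y [Z [Z [W id]] / [W id]] * [Y [Z [W id]] * [Y [Z [W id]]]]] . [X [Y [Z [W id]]]]]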